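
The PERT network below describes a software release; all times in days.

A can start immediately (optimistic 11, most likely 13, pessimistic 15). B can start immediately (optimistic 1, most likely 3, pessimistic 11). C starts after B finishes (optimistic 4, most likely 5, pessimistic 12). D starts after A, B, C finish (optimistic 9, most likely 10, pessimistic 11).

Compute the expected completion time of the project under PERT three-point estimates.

23 days

te_A = (11 + 4·13 + 15)/6 = 78/6 = 13
te_B = (1 + 4·3 + 11)/6 = 24/6 = 4
te_C = (4 + 4·5 + 12)/6 = 36/6 = 6
te_D = (9 + 4·10 + 11)/6 = 60/6 = 10

Forward pass:
ES_A = 0; EF_A = 13
ES_B = 0; EF_B = 4
ES_C = 4; EF_C = 4+6 = 10
ES_D = max(EF_A=13, EF_B=4, EF_C=10) = 13; EF_D = 13+10 = 23
Expected project duration μ = 23 days. Critical path: A → D.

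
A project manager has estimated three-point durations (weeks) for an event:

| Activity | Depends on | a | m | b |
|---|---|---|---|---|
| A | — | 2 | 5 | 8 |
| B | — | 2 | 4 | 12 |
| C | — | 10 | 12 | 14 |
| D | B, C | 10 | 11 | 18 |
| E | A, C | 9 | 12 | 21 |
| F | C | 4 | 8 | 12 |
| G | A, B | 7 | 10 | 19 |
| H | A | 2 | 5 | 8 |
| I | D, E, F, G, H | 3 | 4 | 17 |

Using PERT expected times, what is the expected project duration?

31 weeks

te_A = (2 + 4·5 + 8)/6 = 30/6 = 5
te_B = (2 + 4·4 + 12)/6 = 30/6 = 5
te_C = (10 + 4·12 + 14)/6 = 72/6 = 12
te_D = (10 + 4·11 + 18)/6 = 72/6 = 12
te_E = (9 + 4·12 + 21)/6 = 78/6 = 13
te_F = (4 + 4·8 + 12)/6 = 48/6 = 8
te_G = (7 + 4·10 + 19)/6 = 66/6 = 11
te_H = (2 + 4·5 + 8)/6 = 30/6 = 5
te_I = (3 + 4·4 + 17)/6 = 36/6 = 6

Forward pass:
ES_A = 0; EF_A = 5
ES_B = 0; EF_B = 5
ES_C = 0; EF_C = 12
ES_D = max(EF_B=5, EF_C=12) = 12; EF_D = 12+12 = 24
ES_E = max(EF_A=5, EF_C=12) = 12; EF_E = 12+13 = 25
ES_F = 12; EF_F = 12+8 = 20
ES_G = max(EF_A=5, EF_B=5) = 5; EF_G = 5+11 = 16
ES_H = 5; EF_H = 5+5 = 10
ES_I = max(EF_D=24, EF_E=25, EF_F=20, EF_G=16, EF_H=10) = 25; EF_I = 25+6 = 31
Expected project duration μ = 31 weeks. Critical path: C → E → I.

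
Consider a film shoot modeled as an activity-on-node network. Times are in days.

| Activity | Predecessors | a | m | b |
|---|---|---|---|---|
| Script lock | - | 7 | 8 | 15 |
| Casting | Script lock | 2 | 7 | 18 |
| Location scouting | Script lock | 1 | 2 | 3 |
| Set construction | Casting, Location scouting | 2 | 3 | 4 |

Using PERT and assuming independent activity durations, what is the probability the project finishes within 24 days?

te_Script lock = (7 + 4·8 + 15)/6 = 54/6 = 9; σ²_Script lock = ((15−7)/6)² = 1.778
te_Casting = (2 + 4·7 + 18)/6 = 48/6 = 8; σ²_Casting = ((18−2)/6)² = 7.111
te_Location scouting = (1 + 4·2 + 3)/6 = 12/6 = 2; σ²_Location scouting = ((3−1)/6)² = 0.111
te_Set construction = (2 + 4·3 + 4)/6 = 18/6 = 3; σ²_Set construction = ((4−2)/6)² = 0.111

Forward pass:
ES_Script lock = 0; EF_Script lock = 9
ES_Casting = 9; EF_Casting = 9+8 = 17
ES_Location scouting = 9; EF_Location scouting = 9+2 = 11
ES_Set construction = max(EF_Casting=17, EF_Location scouting=11) = 17; EF_Set construction = 17+3 = 20
Expected project duration μ = 20 days. Critical path: Script lock → Casting → Set construction.

Variance along critical path = 1.778 + 7.111 + 0.111 = 9.000; σ = √9.000 = 3.000 days.
Z = (24 − 20) / 3.000 = 1.333
P(T ≤ 24) = Φ(1.333) ≈ 0.909

0.909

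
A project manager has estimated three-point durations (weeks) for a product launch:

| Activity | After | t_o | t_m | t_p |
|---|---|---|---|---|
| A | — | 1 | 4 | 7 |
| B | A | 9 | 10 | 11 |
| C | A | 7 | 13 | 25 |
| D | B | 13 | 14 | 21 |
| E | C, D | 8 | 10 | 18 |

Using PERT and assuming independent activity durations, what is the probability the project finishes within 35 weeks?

te_A = (1 + 4·4 + 7)/6 = 24/6 = 4; σ²_A = ((7−1)/6)² = 1.000
te_B = (9 + 4·10 + 11)/6 = 60/6 = 10; σ²_B = ((11−9)/6)² = 0.111
te_C = (7 + 4·13 + 25)/6 = 84/6 = 14; σ²_C = ((25−7)/6)² = 9.000
te_D = (13 + 4·14 + 21)/6 = 90/6 = 15; σ²_D = ((21−13)/6)² = 1.778
te_E = (8 + 4·10 + 18)/6 = 66/6 = 11; σ²_E = ((18−8)/6)² = 2.778

Forward pass:
ES_A = 0; EF_A = 4
ES_B = 4; EF_B = 4+10 = 14
ES_C = 4; EF_C = 4+14 = 18
ES_D = 14; EF_D = 14+15 = 29
ES_E = max(EF_C=18, EF_D=29) = 29; EF_E = 29+11 = 40
Expected project duration μ = 40 weeks. Critical path: A → B → D → E.

Variance along critical path = 1.000 + 0.111 + 1.778 + 2.778 = 5.667; σ = √5.667 = 2.380 weeks.
Z = (35 − 40) / 2.380 = -2.100
P(T ≤ 35) = Φ(-2.100) ≈ 0.018

0.018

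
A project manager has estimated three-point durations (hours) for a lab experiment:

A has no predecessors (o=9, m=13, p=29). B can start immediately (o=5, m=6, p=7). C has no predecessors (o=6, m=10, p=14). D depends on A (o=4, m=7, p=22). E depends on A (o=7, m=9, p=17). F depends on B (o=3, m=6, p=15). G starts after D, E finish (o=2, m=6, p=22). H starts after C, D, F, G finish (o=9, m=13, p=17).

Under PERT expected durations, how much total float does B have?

20 hours

te_A = (9 + 4·13 + 29)/6 = 90/6 = 15
te_B = (5 + 4·6 + 7)/6 = 36/6 = 6
te_C = (6 + 4·10 + 14)/6 = 60/6 = 10
te_D = (4 + 4·7 + 22)/6 = 54/6 = 9
te_E = (7 + 4·9 + 17)/6 = 60/6 = 10
te_F = (3 + 4·6 + 15)/6 = 42/6 = 7
te_G = (2 + 4·6 + 22)/6 = 48/6 = 8
te_H = (9 + 4·13 + 17)/6 = 78/6 = 13

Forward pass:
ES_A = 0; EF_A = 15
ES_B = 0; EF_B = 6
ES_C = 0; EF_C = 10
ES_D = 15; EF_D = 15+9 = 24
ES_E = 15; EF_E = 15+10 = 25
ES_F = 6; EF_F = 6+7 = 13
ES_G = max(EF_D=24, EF_E=25) = 25; EF_G = 25+8 = 33
ES_H = max(EF_C=10, EF_D=24, EF_F=13, EF_G=33) = 33; EF_H = 33+13 = 46
Expected project duration μ = 46 hours. Critical path: A → E → G → H.

Backward pass:
LF_H = 46; LS_H = 46−13 = 33
LF_G = LS_H = 33; LS_G = 33−8 = 25
LF_F = LS_H = 33; LS_F = 33−7 = 26
LF_E = LS_G = 25; LS_E = 25−10 = 15
LF_D = min(LS_G=25, LS_H=33) = 25; LS_D = 25−9 = 16
LF_C = LS_H = 33; LS_C = 33−10 = 23
LF_B = LS_F = 26; LS_B = 26−6 = 20
LF_A = min(LS_D=16, LS_E=15) = 15; LS_A = 15−15 = 0
Slack_B = LS_B − ES_B = 20 − 0 = 20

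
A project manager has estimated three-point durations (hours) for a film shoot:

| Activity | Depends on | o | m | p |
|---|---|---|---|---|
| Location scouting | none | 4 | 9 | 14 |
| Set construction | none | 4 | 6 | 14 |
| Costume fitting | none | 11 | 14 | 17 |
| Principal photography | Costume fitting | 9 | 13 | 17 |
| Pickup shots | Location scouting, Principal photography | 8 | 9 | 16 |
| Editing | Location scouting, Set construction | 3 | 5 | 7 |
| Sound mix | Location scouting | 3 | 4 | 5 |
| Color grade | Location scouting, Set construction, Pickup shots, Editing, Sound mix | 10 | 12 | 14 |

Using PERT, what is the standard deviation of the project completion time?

te_Location scouting = (4 + 4·9 + 14)/6 = 54/6 = 9; σ²_Location scouting = ((14−4)/6)² = 2.778
te_Set construction = (4 + 4·6 + 14)/6 = 42/6 = 7; σ²_Set construction = ((14−4)/6)² = 2.778
te_Costume fitting = (11 + 4·14 + 17)/6 = 84/6 = 14; σ²_Costume fitting = ((17−11)/6)² = 1.000
te_Principal photography = (9 + 4·13 + 17)/6 = 78/6 = 13; σ²_Principal photography = ((17−9)/6)² = 1.778
te_Pickup shots = (8 + 4·9 + 16)/6 = 60/6 = 10; σ²_Pickup shots = ((16−8)/6)² = 1.778
te_Editing = (3 + 4·5 + 7)/6 = 30/6 = 5; σ²_Editing = ((7−3)/6)² = 0.444
te_Sound mix = (3 + 4·4 + 5)/6 = 24/6 = 4; σ²_Sound mix = ((5−3)/6)² = 0.111
te_Color grade = (10 + 4·12 + 14)/6 = 72/6 = 12; σ²_Color grade = ((14−10)/6)² = 0.444

Forward pass:
ES_Location scouting = 0; EF_Location scouting = 9
ES_Set construction = 0; EF_Set construction = 7
ES_Costume fitting = 0; EF_Costume fitting = 14
ES_Principal photography = 14; EF_Principal photography = 14+13 = 27
ES_Pickup shots = max(EF_Location scouting=9, EF_Principal photography=27) = 27; EF_Pickup shots = 27+10 = 37
ES_Editing = max(EF_Location scouting=9, EF_Set construction=7) = 9; EF_Editing = 9+5 = 14
ES_Sound mix = 9; EF_Sound mix = 9+4 = 13
ES_Color grade = max(EF_Location scouting=9, EF_Set construction=7, EF_Pickup shots=37, EF_Editing=14, EF_Sound mix=13) = 37; EF_Color grade = 37+12 = 49
Expected project duration μ = 49 hours. Critical path: Costume fitting → Principal photography → Pickup shots → Color grade.

Variance along critical path = 1.000 + 1.778 + 1.778 + 0.444 = 5.000
σ = √5.000 = 2.236 hours

2.24 hours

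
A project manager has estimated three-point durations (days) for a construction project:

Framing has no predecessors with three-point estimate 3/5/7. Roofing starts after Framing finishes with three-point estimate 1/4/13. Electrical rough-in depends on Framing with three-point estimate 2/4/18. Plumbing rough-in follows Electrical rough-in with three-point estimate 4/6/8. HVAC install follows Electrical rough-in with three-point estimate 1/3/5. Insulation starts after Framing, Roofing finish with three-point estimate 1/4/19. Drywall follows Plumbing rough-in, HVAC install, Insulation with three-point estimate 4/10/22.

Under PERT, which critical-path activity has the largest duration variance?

te_Framing = (3 + 4·5 + 7)/6 = 30/6 = 5; σ²_Framing = ((7−3)/6)² = 0.444
te_Roofing = (1 + 4·4 + 13)/6 = 30/6 = 5; σ²_Roofing = ((13−1)/6)² = 4.000
te_Electrical rough-in = (2 + 4·4 + 18)/6 = 36/6 = 6; σ²_Electrical rough-in = ((18−2)/6)² = 7.111
te_Plumbing rough-in = (4 + 4·6 + 8)/6 = 36/6 = 6; σ²_Plumbing rough-in = ((8−4)/6)² = 0.444
te_HVAC install = (1 + 4·3 + 5)/6 = 18/6 = 3; σ²_HVAC install = ((5−1)/6)² = 0.444
te_Insulation = (1 + 4·4 + 19)/6 = 36/6 = 6; σ²_Insulation = ((19−1)/6)² = 9.000
te_Drywall = (4 + 4·10 + 22)/6 = 66/6 = 11; σ²_Drywall = ((22−4)/6)² = 9.000

Forward pass:
ES_Framing = 0; EF_Framing = 5
ES_Roofing = 5; EF_Roofing = 5+5 = 10
ES_Electrical rough-in = 5; EF_Electrical rough-in = 5+6 = 11
ES_Plumbing rough-in = 11; EF_Plumbing rough-in = 11+6 = 17
ES_HVAC install = 11; EF_HVAC install = 11+3 = 14
ES_Insulation = max(EF_Framing=5, EF_Roofing=10) = 10; EF_Insulation = 10+6 = 16
ES_Drywall = max(EF_Plumbing rough-in=17, EF_HVAC install=14, EF_Insulation=16) = 17; EF_Drywall = 17+11 = 28
Expected project duration μ = 28 days. Critical path: Framing → Electrical rough-in → Plumbing rough-in → Drywall.

Variances on critical path: σ²_Framing=0.444, σ²_Electrical rough-in=7.111, σ²_Plumbing rough-in=0.444, σ²_Drywall=9.000.
Largest is σ²_Drywall = 9.000.

Drywall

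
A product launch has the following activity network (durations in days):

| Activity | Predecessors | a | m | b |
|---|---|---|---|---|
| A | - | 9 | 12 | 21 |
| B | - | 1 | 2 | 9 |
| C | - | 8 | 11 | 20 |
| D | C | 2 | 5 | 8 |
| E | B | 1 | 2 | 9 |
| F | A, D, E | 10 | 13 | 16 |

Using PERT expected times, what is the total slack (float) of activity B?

te_A = (9 + 4·12 + 21)/6 = 78/6 = 13
te_B = (1 + 4·2 + 9)/6 = 18/6 = 3
te_C = (8 + 4·11 + 20)/6 = 72/6 = 12
te_D = (2 + 4·5 + 8)/6 = 30/6 = 5
te_E = (1 + 4·2 + 9)/6 = 18/6 = 3
te_F = (10 + 4·13 + 16)/6 = 78/6 = 13

Forward pass:
ES_A = 0; EF_A = 13
ES_B = 0; EF_B = 3
ES_C = 0; EF_C = 12
ES_D = 12; EF_D = 12+5 = 17
ES_E = 3; EF_E = 3+3 = 6
ES_F = max(EF_A=13, EF_D=17, EF_E=6) = 17; EF_F = 17+13 = 30
Expected project duration μ = 30 days. Critical path: C → D → F.

Backward pass:
LF_F = 30; LS_F = 30−13 = 17
LF_E = LS_F = 17; LS_E = 17−3 = 14
LF_D = LS_F = 17; LS_D = 17−5 = 12
LF_C = LS_D = 12; LS_C = 12−12 = 0
LF_B = LS_E = 14; LS_B = 14−3 = 11
LF_A = LS_F = 17; LS_A = 17−13 = 4
Slack_B = LS_B − ES_B = 11 − 0 = 11

11 days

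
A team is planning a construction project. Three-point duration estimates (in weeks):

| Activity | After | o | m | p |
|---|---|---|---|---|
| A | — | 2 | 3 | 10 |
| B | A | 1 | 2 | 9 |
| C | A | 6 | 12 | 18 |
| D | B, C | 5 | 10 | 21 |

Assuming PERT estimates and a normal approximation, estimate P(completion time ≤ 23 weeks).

0.133

te_A = (2 + 4·3 + 10)/6 = 24/6 = 4; σ²_A = ((10−2)/6)² = 1.778
te_B = (1 + 4·2 + 9)/6 = 18/6 = 3; σ²_B = ((9−1)/6)² = 1.778
te_C = (6 + 4·12 + 18)/6 = 72/6 = 12; σ²_C = ((18−6)/6)² = 4.000
te_D = (5 + 4·10 + 21)/6 = 66/6 = 11; σ²_D = ((21−5)/6)² = 7.111

Forward pass:
ES_A = 0; EF_A = 4
ES_B = 4; EF_B = 4+3 = 7
ES_C = 4; EF_C = 4+12 = 16
ES_D = max(EF_B=7, EF_C=16) = 16; EF_D = 16+11 = 27
Expected project duration μ = 27 weeks. Critical path: A → C → D.

Variance along critical path = 1.778 + 4.000 + 7.111 = 12.889; σ = √12.889 = 3.590 weeks.
Z = (23 − 27) / 3.590 = -1.114
P(T ≤ 23) = Φ(-1.114) ≈ 0.133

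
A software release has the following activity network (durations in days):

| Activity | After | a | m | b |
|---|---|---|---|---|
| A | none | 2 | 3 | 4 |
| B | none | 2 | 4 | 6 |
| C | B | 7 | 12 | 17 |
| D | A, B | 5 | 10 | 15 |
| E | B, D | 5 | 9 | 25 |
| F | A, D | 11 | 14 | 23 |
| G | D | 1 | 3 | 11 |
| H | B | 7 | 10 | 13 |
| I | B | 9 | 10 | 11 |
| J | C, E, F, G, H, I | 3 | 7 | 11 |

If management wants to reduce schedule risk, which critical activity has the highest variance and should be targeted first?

F

te_A = (2 + 4·3 + 4)/6 = 18/6 = 3; σ²_A = ((4−2)/6)² = 0.111
te_B = (2 + 4·4 + 6)/6 = 24/6 = 4; σ²_B = ((6−2)/6)² = 0.444
te_C = (7 + 4·12 + 17)/6 = 72/6 = 12; σ²_C = ((17−7)/6)² = 2.778
te_D = (5 + 4·10 + 15)/6 = 60/6 = 10; σ²_D = ((15−5)/6)² = 2.778
te_E = (5 + 4·9 + 25)/6 = 66/6 = 11; σ²_E = ((25−5)/6)² = 11.111
te_F = (11 + 4·14 + 23)/6 = 90/6 = 15; σ²_F = ((23−11)/6)² = 4.000
te_G = (1 + 4·3 + 11)/6 = 24/6 = 4; σ²_G = ((11−1)/6)² = 2.778
te_H = (7 + 4·10 + 13)/6 = 60/6 = 10; σ²_H = ((13−7)/6)² = 1.000
te_I = (9 + 4·10 + 11)/6 = 60/6 = 10; σ²_I = ((11−9)/6)² = 0.111
te_J = (3 + 4·7 + 11)/6 = 42/6 = 7; σ²_J = ((11−3)/6)² = 1.778

Forward pass:
ES_A = 0; EF_A = 3
ES_B = 0; EF_B = 4
ES_C = 4; EF_C = 4+12 = 16
ES_D = max(EF_A=3, EF_B=4) = 4; EF_D = 4+10 = 14
ES_E = max(EF_B=4, EF_D=14) = 14; EF_E = 14+11 = 25
ES_F = max(EF_A=3, EF_D=14) = 14; EF_F = 14+15 = 29
ES_G = 14; EF_G = 14+4 = 18
ES_H = 4; EF_H = 4+10 = 14
ES_I = 4; EF_I = 4+10 = 14
ES_J = max(EF_C=16, EF_E=25, EF_F=29, EF_G=18, EF_H=14, EF_I=14) = 29; EF_J = 29+7 = 36
Expected project duration μ = 36 days. Critical path: B → D → F → J.

Variances on critical path: σ²_B=0.444, σ²_D=2.778, σ²_F=4.000, σ²_J=1.778.
Largest is σ²_F = 4.000.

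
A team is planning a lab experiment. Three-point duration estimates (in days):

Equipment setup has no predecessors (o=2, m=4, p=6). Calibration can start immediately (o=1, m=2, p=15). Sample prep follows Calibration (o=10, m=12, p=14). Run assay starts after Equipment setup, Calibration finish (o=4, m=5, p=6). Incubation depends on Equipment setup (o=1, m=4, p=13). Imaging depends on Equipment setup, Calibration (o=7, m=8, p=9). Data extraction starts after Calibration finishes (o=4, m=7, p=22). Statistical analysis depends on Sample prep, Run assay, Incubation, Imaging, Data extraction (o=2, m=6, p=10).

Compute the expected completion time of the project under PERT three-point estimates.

te_Equipment setup = (2 + 4·4 + 6)/6 = 24/6 = 4
te_Calibration = (1 + 4·2 + 15)/6 = 24/6 = 4
te_Sample prep = (10 + 4·12 + 14)/6 = 72/6 = 12
te_Run assay = (4 + 4·5 + 6)/6 = 30/6 = 5
te_Incubation = (1 + 4·4 + 13)/6 = 30/6 = 5
te_Imaging = (7 + 4·8 + 9)/6 = 48/6 = 8
te_Data extraction = (4 + 4·7 + 22)/6 = 54/6 = 9
te_Statistical analysis = (2 + 4·6 + 10)/6 = 36/6 = 6

Forward pass:
ES_Equipment setup = 0; EF_Equipment setup = 4
ES_Calibration = 0; EF_Calibration = 4
ES_Sample prep = 4; EF_Sample prep = 4+12 = 16
ES_Run assay = max(EF_Equipment setup=4, EF_Calibration=4) = 4; EF_Run assay = 4+5 = 9
ES_Incubation = 4; EF_Incubation = 4+5 = 9
ES_Imaging = max(EF_Equipment setup=4, EF_Calibration=4) = 4; EF_Imaging = 4+8 = 12
ES_Data extraction = 4; EF_Data extraction = 4+9 = 13
ES_Statistical analysis = max(EF_Sample prep=16, EF_Run assay=9, EF_Incubation=9, EF_Imaging=12, EF_Data extraction=13) = 16; EF_Statistical analysis = 16+6 = 22
Expected project duration μ = 22 days. Critical path: Calibration → Sample prep → Statistical analysis.

22 days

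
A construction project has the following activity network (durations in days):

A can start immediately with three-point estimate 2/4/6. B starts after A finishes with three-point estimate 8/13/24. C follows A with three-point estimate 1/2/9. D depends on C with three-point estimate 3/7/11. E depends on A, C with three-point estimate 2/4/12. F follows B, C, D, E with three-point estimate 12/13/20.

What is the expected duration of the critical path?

te_A = (2 + 4·4 + 6)/6 = 24/6 = 4
te_B = (8 + 4·13 + 24)/6 = 84/6 = 14
te_C = (1 + 4·2 + 9)/6 = 18/6 = 3
te_D = (3 + 4·7 + 11)/6 = 42/6 = 7
te_E = (2 + 4·4 + 12)/6 = 30/6 = 5
te_F = (12 + 4·13 + 20)/6 = 84/6 = 14

Forward pass:
ES_A = 0; EF_A = 4
ES_B = 4; EF_B = 4+14 = 18
ES_C = 4; EF_C = 4+3 = 7
ES_D = 7; EF_D = 7+7 = 14
ES_E = max(EF_A=4, EF_C=7) = 7; EF_E = 7+5 = 12
ES_F = max(EF_B=18, EF_C=7, EF_D=14, EF_E=12) = 18; EF_F = 18+14 = 32
Expected project duration μ = 32 days. Critical path: A → B → F.

32 days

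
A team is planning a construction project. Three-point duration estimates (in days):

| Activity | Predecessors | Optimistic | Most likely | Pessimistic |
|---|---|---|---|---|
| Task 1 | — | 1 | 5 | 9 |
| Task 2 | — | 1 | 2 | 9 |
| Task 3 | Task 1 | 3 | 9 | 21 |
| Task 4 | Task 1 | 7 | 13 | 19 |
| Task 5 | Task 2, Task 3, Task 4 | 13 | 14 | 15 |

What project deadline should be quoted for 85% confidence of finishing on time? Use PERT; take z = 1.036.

te_Task 1 = (1 + 4·5 + 9)/6 = 30/6 = 5; σ²_Task 1 = ((9−1)/6)² = 1.778
te_Task 2 = (1 + 4·2 + 9)/6 = 18/6 = 3; σ²_Task 2 = ((9−1)/6)² = 1.778
te_Task 3 = (3 + 4·9 + 21)/6 = 60/6 = 10; σ²_Task 3 = ((21−3)/6)² = 9.000
te_Task 4 = (7 + 4·13 + 19)/6 = 78/6 = 13; σ²_Task 4 = ((19−7)/6)² = 4.000
te_Task 5 = (13 + 4·14 + 15)/6 = 84/6 = 14; σ²_Task 5 = ((15−13)/6)² = 0.111

Forward pass:
ES_Task 1 = 0; EF_Task 1 = 5
ES_Task 2 = 0; EF_Task 2 = 3
ES_Task 3 = 5; EF_Task 3 = 5+10 = 15
ES_Task 4 = 5; EF_Task 4 = 5+13 = 18
ES_Task 5 = max(EF_Task 2=3, EF_Task 3=15, EF_Task 4=18) = 18; EF_Task 5 = 18+14 = 32
Expected project duration μ = 32 days. Critical path: Task 1 → Task 4 → Task 5.

Variance along critical path = 1.778 + 4.000 + 0.111 = 5.889; σ = 2.427 days.
D = μ + z·σ = 32 + 1.036·2.427 = 34.5 days

34.5 days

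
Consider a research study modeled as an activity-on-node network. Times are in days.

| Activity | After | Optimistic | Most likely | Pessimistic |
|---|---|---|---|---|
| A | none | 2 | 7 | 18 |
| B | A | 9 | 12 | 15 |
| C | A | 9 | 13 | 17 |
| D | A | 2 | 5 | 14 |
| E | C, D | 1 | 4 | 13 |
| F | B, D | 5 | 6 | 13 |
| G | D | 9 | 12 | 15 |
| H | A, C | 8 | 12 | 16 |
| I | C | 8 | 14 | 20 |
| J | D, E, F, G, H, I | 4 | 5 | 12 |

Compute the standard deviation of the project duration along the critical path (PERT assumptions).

te_A = (2 + 4·7 + 18)/6 = 48/6 = 8; σ²_A = ((18−2)/6)² = 7.111
te_B = (9 + 4·12 + 15)/6 = 72/6 = 12; σ²_B = ((15−9)/6)² = 1.000
te_C = (9 + 4·13 + 17)/6 = 78/6 = 13; σ²_C = ((17−9)/6)² = 1.778
te_D = (2 + 4·5 + 14)/6 = 36/6 = 6; σ²_D = ((14−2)/6)² = 4.000
te_E = (1 + 4·4 + 13)/6 = 30/6 = 5; σ²_E = ((13−1)/6)² = 4.000
te_F = (5 + 4·6 + 13)/6 = 42/6 = 7; σ²_F = ((13−5)/6)² = 1.778
te_G = (9 + 4·12 + 15)/6 = 72/6 = 12; σ²_G = ((15−9)/6)² = 1.000
te_H = (8 + 4·12 + 16)/6 = 72/6 = 12; σ²_H = ((16−8)/6)² = 1.778
te_I = (8 + 4·14 + 20)/6 = 84/6 = 14; σ²_I = ((20−8)/6)² = 4.000
te_J = (4 + 4·5 + 12)/6 = 36/6 = 6; σ²_J = ((12−4)/6)² = 1.778

Forward pass:
ES_A = 0; EF_A = 8
ES_B = 8; EF_B = 8+12 = 20
ES_C = 8; EF_C = 8+13 = 21
ES_D = 8; EF_D = 8+6 = 14
ES_E = max(EF_C=21, EF_D=14) = 21; EF_E = 21+5 = 26
ES_F = max(EF_B=20, EF_D=14) = 20; EF_F = 20+7 = 27
ES_G = 14; EF_G = 14+12 = 26
ES_H = max(EF_A=8, EF_C=21) = 21; EF_H = 21+12 = 33
ES_I = 21; EF_I = 21+14 = 35
ES_J = max(EF_D=14, EF_E=26, EF_F=27, EF_G=26, EF_H=33, EF_I=35) = 35; EF_J = 35+6 = 41
Expected project duration μ = 41 days. Critical path: A → C → I → J.

Variance along critical path = 7.111 + 1.778 + 4.000 + 1.778 = 14.667
σ = √14.667 = 3.830 days

3.83 days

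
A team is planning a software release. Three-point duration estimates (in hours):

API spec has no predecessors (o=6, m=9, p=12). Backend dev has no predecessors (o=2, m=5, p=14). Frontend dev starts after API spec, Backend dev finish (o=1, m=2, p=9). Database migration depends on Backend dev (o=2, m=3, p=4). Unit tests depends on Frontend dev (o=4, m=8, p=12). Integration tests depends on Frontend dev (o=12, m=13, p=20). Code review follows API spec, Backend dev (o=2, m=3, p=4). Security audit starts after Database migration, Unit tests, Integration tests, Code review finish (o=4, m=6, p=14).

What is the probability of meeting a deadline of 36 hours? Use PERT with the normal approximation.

te_API spec = (6 + 4·9 + 12)/6 = 54/6 = 9; σ²_API spec = ((12−6)/6)² = 1.000
te_Backend dev = (2 + 4·5 + 14)/6 = 36/6 = 6; σ²_Backend dev = ((14−2)/6)² = 4.000
te_Frontend dev = (1 + 4·2 + 9)/6 = 18/6 = 3; σ²_Frontend dev = ((9−1)/6)² = 1.778
te_Database migration = (2 + 4·3 + 4)/6 = 18/6 = 3; σ²_Database migration = ((4−2)/6)² = 0.111
te_Unit tests = (4 + 4·8 + 12)/6 = 48/6 = 8; σ²_Unit tests = ((12−4)/6)² = 1.778
te_Integration tests = (12 + 4·13 + 20)/6 = 84/6 = 14; σ²_Integration tests = ((20−12)/6)² = 1.778
te_Code review = (2 + 4·3 + 4)/6 = 18/6 = 3; σ²_Code review = ((4−2)/6)² = 0.111
te_Security audit = (4 + 4·6 + 14)/6 = 42/6 = 7; σ²_Security audit = ((14−4)/6)² = 2.778

Forward pass:
ES_API spec = 0; EF_API spec = 9
ES_Backend dev = 0; EF_Backend dev = 6
ES_Frontend dev = max(EF_API spec=9, EF_Backend dev=6) = 9; EF_Frontend dev = 9+3 = 12
ES_Database migration = 6; EF_Database migration = 6+3 = 9
ES_Unit tests = 12; EF_Unit tests = 12+8 = 20
ES_Integration tests = 12; EF_Integration tests = 12+14 = 26
ES_Code review = max(EF_API spec=9, EF_Backend dev=6) = 9; EF_Code review = 9+3 = 12
ES_Security audit = max(EF_Database migration=9, EF_Unit tests=20, EF_Integration tests=26, EF_Code review=12) = 26; EF_Security audit = 26+7 = 33
Expected project duration μ = 33 hours. Critical path: API spec → Frontend dev → Integration tests → Security audit.

Variance along critical path = 1.000 + 1.778 + 1.778 + 2.778 = 7.333; σ = √7.333 = 2.708 hours.
Z = (36 − 33) / 2.708 = 1.108
P(T ≤ 36) = Φ(1.108) ≈ 0.866

0.866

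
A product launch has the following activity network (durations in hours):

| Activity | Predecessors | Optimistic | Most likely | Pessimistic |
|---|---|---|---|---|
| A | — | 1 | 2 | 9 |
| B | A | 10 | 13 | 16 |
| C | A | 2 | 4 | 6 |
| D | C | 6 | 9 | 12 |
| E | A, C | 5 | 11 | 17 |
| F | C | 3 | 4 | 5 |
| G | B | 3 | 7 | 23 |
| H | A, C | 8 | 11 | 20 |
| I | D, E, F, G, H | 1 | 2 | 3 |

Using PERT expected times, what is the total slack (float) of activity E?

te_A = (1 + 4·2 + 9)/6 = 18/6 = 3
te_B = (10 + 4·13 + 16)/6 = 78/6 = 13
te_C = (2 + 4·4 + 6)/6 = 24/6 = 4
te_D = (6 + 4·9 + 12)/6 = 54/6 = 9
te_E = (5 + 4·11 + 17)/6 = 66/6 = 11
te_F = (3 + 4·4 + 5)/6 = 24/6 = 4
te_G = (3 + 4·7 + 23)/6 = 54/6 = 9
te_H = (8 + 4·11 + 20)/6 = 72/6 = 12
te_I = (1 + 4·2 + 3)/6 = 12/6 = 2

Forward pass:
ES_A = 0; EF_A = 3
ES_B = 3; EF_B = 3+13 = 16
ES_C = 3; EF_C = 3+4 = 7
ES_D = 7; EF_D = 7+9 = 16
ES_E = max(EF_A=3, EF_C=7) = 7; EF_E = 7+11 = 18
ES_F = 7; EF_F = 7+4 = 11
ES_G = 16; EF_G = 16+9 = 25
ES_H = max(EF_A=3, EF_C=7) = 7; EF_H = 7+12 = 19
ES_I = max(EF_D=16, EF_E=18, EF_F=11, EF_G=25, EF_H=19) = 25; EF_I = 25+2 = 27
Expected project duration μ = 27 hours. Critical path: A → B → G → I.

Backward pass:
LF_I = 27; LS_I = 27−2 = 25
LF_H = LS_I = 25; LS_H = 25−12 = 13
LF_G = LS_I = 25; LS_G = 25−9 = 16
LF_F = LS_I = 25; LS_F = 25−4 = 21
LF_E = LS_I = 25; LS_E = 25−11 = 14
LF_D = LS_I = 25; LS_D = 25−9 = 16
LF_C = min(LS_D=16, LS_E=14, LS_F=21, LS_H=13) = 13; LS_C = 13−4 = 9
LF_B = LS_G = 16; LS_B = 16−13 = 3
LF_A = min(LS_B=3, LS_C=9, LS_E=14, LS_H=13) = 3; LS_A = 3−3 = 0
Slack_E = LS_E − ES_E = 14 − 7 = 7

7 hours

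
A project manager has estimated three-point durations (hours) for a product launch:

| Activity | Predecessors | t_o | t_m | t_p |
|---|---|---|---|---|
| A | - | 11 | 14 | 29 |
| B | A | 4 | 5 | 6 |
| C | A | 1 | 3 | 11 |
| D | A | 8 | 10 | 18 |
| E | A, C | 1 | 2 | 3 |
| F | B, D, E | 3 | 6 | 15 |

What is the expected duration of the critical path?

34 hours

te_A = (11 + 4·14 + 29)/6 = 96/6 = 16
te_B = (4 + 4·5 + 6)/6 = 30/6 = 5
te_C = (1 + 4·3 + 11)/6 = 24/6 = 4
te_D = (8 + 4·10 + 18)/6 = 66/6 = 11
te_E = (1 + 4·2 + 3)/6 = 12/6 = 2
te_F = (3 + 4·6 + 15)/6 = 42/6 = 7

Forward pass:
ES_A = 0; EF_A = 16
ES_B = 16; EF_B = 16+5 = 21
ES_C = 16; EF_C = 16+4 = 20
ES_D = 16; EF_D = 16+11 = 27
ES_E = max(EF_A=16, EF_C=20) = 20; EF_E = 20+2 = 22
ES_F = max(EF_B=21, EF_D=27, EF_E=22) = 27; EF_F = 27+7 = 34
Expected project duration μ = 34 hours. Critical path: A → D → F.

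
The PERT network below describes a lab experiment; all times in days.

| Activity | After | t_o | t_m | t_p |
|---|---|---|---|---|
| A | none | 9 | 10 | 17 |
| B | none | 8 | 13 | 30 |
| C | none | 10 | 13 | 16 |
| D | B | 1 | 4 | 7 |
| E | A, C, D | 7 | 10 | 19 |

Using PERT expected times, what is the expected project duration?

30 days

te_A = (9 + 4·10 + 17)/6 = 66/6 = 11
te_B = (8 + 4·13 + 30)/6 = 90/6 = 15
te_C = (10 + 4·13 + 16)/6 = 78/6 = 13
te_D = (1 + 4·4 + 7)/6 = 24/6 = 4
te_E = (7 + 4·10 + 19)/6 = 66/6 = 11

Forward pass:
ES_A = 0; EF_A = 11
ES_B = 0; EF_B = 15
ES_C = 0; EF_C = 13
ES_D = 15; EF_D = 15+4 = 19
ES_E = max(EF_A=11, EF_C=13, EF_D=19) = 19; EF_E = 19+11 = 30
Expected project duration μ = 30 days. Critical path: B → D → E.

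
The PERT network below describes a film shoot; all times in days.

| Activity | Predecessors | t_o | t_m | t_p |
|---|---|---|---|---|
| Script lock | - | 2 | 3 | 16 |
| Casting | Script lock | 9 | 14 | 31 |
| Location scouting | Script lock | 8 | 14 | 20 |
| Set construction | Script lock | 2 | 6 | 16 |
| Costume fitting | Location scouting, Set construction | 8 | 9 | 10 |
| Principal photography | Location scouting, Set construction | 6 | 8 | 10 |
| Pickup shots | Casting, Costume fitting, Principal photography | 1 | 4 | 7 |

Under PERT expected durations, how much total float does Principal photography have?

1 days

te_Script lock = (2 + 4·3 + 16)/6 = 30/6 = 5
te_Casting = (9 + 4·14 + 31)/6 = 96/6 = 16
te_Location scouting = (8 + 4·14 + 20)/6 = 84/6 = 14
te_Set construction = (2 + 4·6 + 16)/6 = 42/6 = 7
te_Costume fitting = (8 + 4·9 + 10)/6 = 54/6 = 9
te_Principal photography = (6 + 4·8 + 10)/6 = 48/6 = 8
te_Pickup shots = (1 + 4·4 + 7)/6 = 24/6 = 4

Forward pass:
ES_Script lock = 0; EF_Script lock = 5
ES_Casting = 5; EF_Casting = 5+16 = 21
ES_Location scouting = 5; EF_Location scouting = 5+14 = 19
ES_Set construction = 5; EF_Set construction = 5+7 = 12
ES_Costume fitting = max(EF_Location scouting=19, EF_Set construction=12) = 19; EF_Costume fitting = 19+9 = 28
ES_Principal photography = max(EF_Location scouting=19, EF_Set construction=12) = 19; EF_Principal photography = 19+8 = 27
ES_Pickup shots = max(EF_Casting=21, EF_Costume fitting=28, EF_Principal photography=27) = 28; EF_Pickup shots = 28+4 = 32
Expected project duration μ = 32 days. Critical path: Script lock → Location scouting → Costume fitting → Pickup shots.

Backward pass:
LF_Pickup shots = 32; LS_Pickup shots = 32−4 = 28
LF_Principal photography = LS_Pickup shots = 28; LS_Principal photography = 28−8 = 20
LF_Costume fitting = LS_Pickup shots = 28; LS_Costume fitting = 28−9 = 19
LF_Set construction = min(LS_Costume fitting=19, LS_Principal photography=20) = 19; LS_Set construction = 19−7 = 12
LF_Location scouting = min(LS_Costume fitting=19, LS_Principal photography=20) = 19; LS_Location scouting = 19−14 = 5
LF_Casting = LS_Pickup shots = 28; LS_Casting = 28−16 = 12
LF_Script lock = min(LS_Casting=12, LS_Location scouting=5, LS_Set construction=12) = 5; LS_Script lock = 5−5 = 0
Slack_Principal photography = LS_Principal photography − ES_Principal photography = 20 − 19 = 1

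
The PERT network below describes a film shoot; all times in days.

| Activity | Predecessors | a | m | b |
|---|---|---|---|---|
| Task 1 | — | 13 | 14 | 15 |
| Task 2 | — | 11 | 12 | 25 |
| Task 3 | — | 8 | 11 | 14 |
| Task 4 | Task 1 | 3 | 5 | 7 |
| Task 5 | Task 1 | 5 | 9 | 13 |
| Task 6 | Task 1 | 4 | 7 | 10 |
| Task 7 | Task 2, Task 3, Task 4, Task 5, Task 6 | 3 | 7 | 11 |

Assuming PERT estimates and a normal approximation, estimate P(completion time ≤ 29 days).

te_Task 1 = (13 + 4·14 + 15)/6 = 84/6 = 14; σ²_Task 1 = ((15−13)/6)² = 0.111
te_Task 2 = (11 + 4·12 + 25)/6 = 84/6 = 14; σ²_Task 2 = ((25−11)/6)² = 5.444
te_Task 3 = (8 + 4·11 + 14)/6 = 66/6 = 11; σ²_Task 3 = ((14−8)/6)² = 1.000
te_Task 4 = (3 + 4·5 + 7)/6 = 30/6 = 5; σ²_Task 4 = ((7−3)/6)² = 0.444
te_Task 5 = (5 + 4·9 + 13)/6 = 54/6 = 9; σ²_Task 5 = ((13−5)/6)² = 1.778
te_Task 6 = (4 + 4·7 + 10)/6 = 42/6 = 7; σ²_Task 6 = ((10−4)/6)² = 1.000
te_Task 7 = (3 + 4·7 + 11)/6 = 42/6 = 7; σ²_Task 7 = ((11−3)/6)² = 1.778

Forward pass:
ES_Task 1 = 0; EF_Task 1 = 14
ES_Task 2 = 0; EF_Task 2 = 14
ES_Task 3 = 0; EF_Task 3 = 11
ES_Task 4 = 14; EF_Task 4 = 14+5 = 19
ES_Task 5 = 14; EF_Task 5 = 14+9 = 23
ES_Task 6 = 14; EF_Task 6 = 14+7 = 21
ES_Task 7 = max(EF_Task 2=14, EF_Task 3=11, EF_Task 4=19, EF_Task 5=23, EF_Task 6=21) = 23; EF_Task 7 = 23+7 = 30
Expected project duration μ = 30 days. Critical path: Task 1 → Task 5 → Task 7.

Variance along critical path = 0.111 + 1.778 + 1.778 = 3.667; σ = √3.667 = 1.915 days.
Z = (29 − 30) / 1.915 = -0.522
P(T ≤ 29) = Φ(-0.522) ≈ 0.301

0.301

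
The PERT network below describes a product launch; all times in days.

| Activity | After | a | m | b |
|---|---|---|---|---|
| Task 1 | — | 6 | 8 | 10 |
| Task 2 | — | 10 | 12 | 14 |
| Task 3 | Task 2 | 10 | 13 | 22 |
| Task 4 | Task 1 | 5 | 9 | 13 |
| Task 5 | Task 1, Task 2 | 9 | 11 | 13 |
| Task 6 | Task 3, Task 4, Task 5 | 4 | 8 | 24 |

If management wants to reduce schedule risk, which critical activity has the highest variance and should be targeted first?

te_Task 1 = (6 + 4·8 + 10)/6 = 48/6 = 8; σ²_Task 1 = ((10−6)/6)² = 0.444
te_Task 2 = (10 + 4·12 + 14)/6 = 72/6 = 12; σ²_Task 2 = ((14−10)/6)² = 0.444
te_Task 3 = (10 + 4·13 + 22)/6 = 84/6 = 14; σ²_Task 3 = ((22−10)/6)² = 4.000
te_Task 4 = (5 + 4·9 + 13)/6 = 54/6 = 9; σ²_Task 4 = ((13−5)/6)² = 1.778
te_Task 5 = (9 + 4·11 + 13)/6 = 66/6 = 11; σ²_Task 5 = ((13−9)/6)² = 0.444
te_Task 6 = (4 + 4·8 + 24)/6 = 60/6 = 10; σ²_Task 6 = ((24−4)/6)² = 11.111

Forward pass:
ES_Task 1 = 0; EF_Task 1 = 8
ES_Task 2 = 0; EF_Task 2 = 12
ES_Task 3 = 12; EF_Task 3 = 12+14 = 26
ES_Task 4 = 8; EF_Task 4 = 8+9 = 17
ES_Task 5 = max(EF_Task 1=8, EF_Task 2=12) = 12; EF_Task 5 = 12+11 = 23
ES_Task 6 = max(EF_Task 3=26, EF_Task 4=17, EF_Task 5=23) = 26; EF_Task 6 = 26+10 = 36
Expected project duration μ = 36 days. Critical path: Task 2 → Task 3 → Task 6.

Variances on critical path: σ²_Task 2=0.444, σ²_Task 3=4.000, σ²_Task 6=11.111.
Largest is σ²_Task 6 = 11.111.

Task 6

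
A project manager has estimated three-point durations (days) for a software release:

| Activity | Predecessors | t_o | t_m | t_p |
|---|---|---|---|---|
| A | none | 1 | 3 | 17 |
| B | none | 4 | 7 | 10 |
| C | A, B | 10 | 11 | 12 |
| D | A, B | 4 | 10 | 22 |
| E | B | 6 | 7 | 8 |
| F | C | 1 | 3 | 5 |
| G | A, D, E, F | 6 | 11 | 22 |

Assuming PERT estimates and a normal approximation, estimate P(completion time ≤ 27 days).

te_A = (1 + 4·3 + 17)/6 = 30/6 = 5; σ²_A = ((17−1)/6)² = 7.111
te_B = (4 + 4·7 + 10)/6 = 42/6 = 7; σ²_B = ((10−4)/6)² = 1.000
te_C = (10 + 4·11 + 12)/6 = 66/6 = 11; σ²_C = ((12−10)/6)² = 0.111
te_D = (4 + 4·10 + 22)/6 = 66/6 = 11; σ²_D = ((22−4)/6)² = 9.000
te_E = (6 + 4·7 + 8)/6 = 42/6 = 7; σ²_E = ((8−6)/6)² = 0.111
te_F = (1 + 4·3 + 5)/6 = 18/6 = 3; σ²_F = ((5−1)/6)² = 0.444
te_G = (6 + 4·11 + 22)/6 = 72/6 = 12; σ²_G = ((22−6)/6)² = 7.111

Forward pass:
ES_A = 0; EF_A = 5
ES_B = 0; EF_B = 7
ES_C = max(EF_A=5, EF_B=7) = 7; EF_C = 7+11 = 18
ES_D = max(EF_A=5, EF_B=7) = 7; EF_D = 7+11 = 18
ES_E = 7; EF_E = 7+7 = 14
ES_F = 18; EF_F = 18+3 = 21
ES_G = max(EF_A=5, EF_D=18, EF_E=14, EF_F=21) = 21; EF_G = 21+12 = 33
Expected project duration μ = 33 days. Critical path: B → C → F → G.

Variance along critical path = 1.000 + 0.111 + 0.444 + 7.111 = 8.667; σ = √8.667 = 2.944 days.
Z = (27 − 33) / 2.944 = -2.038
P(T ≤ 27) = Φ(-2.038) ≈ 0.021

0.021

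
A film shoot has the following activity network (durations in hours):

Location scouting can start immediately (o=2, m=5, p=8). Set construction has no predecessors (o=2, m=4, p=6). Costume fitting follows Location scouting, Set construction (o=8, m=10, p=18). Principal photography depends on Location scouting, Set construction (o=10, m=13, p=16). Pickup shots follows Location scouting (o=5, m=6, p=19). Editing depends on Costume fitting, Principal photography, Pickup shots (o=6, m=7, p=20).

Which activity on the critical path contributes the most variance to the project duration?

Editing

te_Location scouting = (2 + 4·5 + 8)/6 = 30/6 = 5; σ²_Location scouting = ((8−2)/6)² = 1.000
te_Set construction = (2 + 4·4 + 6)/6 = 24/6 = 4; σ²_Set construction = ((6−2)/6)² = 0.444
te_Costume fitting = (8 + 4·10 + 18)/6 = 66/6 = 11; σ²_Costume fitting = ((18−8)/6)² = 2.778
te_Principal photography = (10 + 4·13 + 16)/6 = 78/6 = 13; σ²_Principal photography = ((16−10)/6)² = 1.000
te_Pickup shots = (5 + 4·6 + 19)/6 = 48/6 = 8; σ²_Pickup shots = ((19−5)/6)² = 5.444
te_Editing = (6 + 4·7 + 20)/6 = 54/6 = 9; σ²_Editing = ((20−6)/6)² = 5.444

Forward pass:
ES_Location scouting = 0; EF_Location scouting = 5
ES_Set construction = 0; EF_Set construction = 4
ES_Costume fitting = max(EF_Location scouting=5, EF_Set construction=4) = 5; EF_Costume fitting = 5+11 = 16
ES_Principal photography = max(EF_Location scouting=5, EF_Set construction=4) = 5; EF_Principal photography = 5+13 = 18
ES_Pickup shots = 5; EF_Pickup shots = 5+8 = 13
ES_Editing = max(EF_Costume fitting=16, EF_Principal photography=18, EF_Pickup shots=13) = 18; EF_Editing = 18+9 = 27
Expected project duration μ = 27 hours. Critical path: Location scouting → Principal photography → Editing.

Variances on critical path: σ²_Location scouting=1.000, σ²_Principal photography=1.000, σ²_Editing=5.444.
Largest is σ²_Editing = 5.444.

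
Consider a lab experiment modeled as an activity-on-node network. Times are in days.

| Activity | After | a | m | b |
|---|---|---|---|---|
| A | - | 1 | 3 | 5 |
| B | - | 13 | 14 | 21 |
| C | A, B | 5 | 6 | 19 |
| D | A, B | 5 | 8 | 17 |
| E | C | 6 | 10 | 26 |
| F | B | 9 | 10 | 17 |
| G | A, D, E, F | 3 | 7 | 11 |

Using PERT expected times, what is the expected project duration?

42 days

te_A = (1 + 4·3 + 5)/6 = 18/6 = 3
te_B = (13 + 4·14 + 21)/6 = 90/6 = 15
te_C = (5 + 4·6 + 19)/6 = 48/6 = 8
te_D = (5 + 4·8 + 17)/6 = 54/6 = 9
te_E = (6 + 4·10 + 26)/6 = 72/6 = 12
te_F = (9 + 4·10 + 17)/6 = 66/6 = 11
te_G = (3 + 4·7 + 11)/6 = 42/6 = 7

Forward pass:
ES_A = 0; EF_A = 3
ES_B = 0; EF_B = 15
ES_C = max(EF_A=3, EF_B=15) = 15; EF_C = 15+8 = 23
ES_D = max(EF_A=3, EF_B=15) = 15; EF_D = 15+9 = 24
ES_E = 23; EF_E = 23+12 = 35
ES_F = 15; EF_F = 15+11 = 26
ES_G = max(EF_A=3, EF_D=24, EF_E=35, EF_F=26) = 35; EF_G = 35+7 = 42
Expected project duration μ = 42 days. Critical path: B → C → E → G.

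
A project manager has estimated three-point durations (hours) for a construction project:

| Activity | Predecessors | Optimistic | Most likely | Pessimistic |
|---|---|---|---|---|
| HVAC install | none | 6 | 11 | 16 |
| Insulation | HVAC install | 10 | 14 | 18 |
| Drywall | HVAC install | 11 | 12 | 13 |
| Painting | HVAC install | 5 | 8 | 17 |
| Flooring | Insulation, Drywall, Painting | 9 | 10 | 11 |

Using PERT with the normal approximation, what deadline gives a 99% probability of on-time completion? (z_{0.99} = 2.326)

40.0 hours

te_HVAC install = (6 + 4·11 + 16)/6 = 66/6 = 11; σ²_HVAC install = ((16−6)/6)² = 2.778
te_Insulation = (10 + 4·14 + 18)/6 = 84/6 = 14; σ²_Insulation = ((18−10)/6)² = 1.778
te_Drywall = (11 + 4·12 + 13)/6 = 72/6 = 12; σ²_Drywall = ((13−11)/6)² = 0.111
te_Painting = (5 + 4·8 + 17)/6 = 54/6 = 9; σ²_Painting = ((17−5)/6)² = 4.000
te_Flooring = (9 + 4·10 + 11)/6 = 60/6 = 10; σ²_Flooring = ((11−9)/6)² = 0.111

Forward pass:
ES_HVAC install = 0; EF_HVAC install = 11
ES_Insulation = 11; EF_Insulation = 11+14 = 25
ES_Drywall = 11; EF_Drywall = 11+12 = 23
ES_Painting = 11; EF_Painting = 11+9 = 20
ES_Flooring = max(EF_Insulation=25, EF_Drywall=23, EF_Painting=20) = 25; EF_Flooring = 25+10 = 35
Expected project duration μ = 35 hours. Critical path: HVAC install → Insulation → Flooring.

Variance along critical path = 2.778 + 1.778 + 0.111 = 4.667; σ = 2.160 hours.
D = μ + z·σ = 35 + 2.326·2.160 = 40.0 hours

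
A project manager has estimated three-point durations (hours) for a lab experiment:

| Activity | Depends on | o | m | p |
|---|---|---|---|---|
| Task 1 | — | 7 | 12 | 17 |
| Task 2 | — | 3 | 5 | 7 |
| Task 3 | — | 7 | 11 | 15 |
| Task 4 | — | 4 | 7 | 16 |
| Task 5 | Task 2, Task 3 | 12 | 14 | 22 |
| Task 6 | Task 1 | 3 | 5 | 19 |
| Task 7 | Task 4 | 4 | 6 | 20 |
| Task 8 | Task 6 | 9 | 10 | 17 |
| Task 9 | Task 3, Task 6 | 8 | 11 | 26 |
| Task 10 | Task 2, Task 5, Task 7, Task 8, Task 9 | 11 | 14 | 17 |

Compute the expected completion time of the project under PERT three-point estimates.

46 hours

te_Task 1 = (7 + 4·12 + 17)/6 = 72/6 = 12
te_Task 2 = (3 + 4·5 + 7)/6 = 30/6 = 5
te_Task 3 = (7 + 4·11 + 15)/6 = 66/6 = 11
te_Task 4 = (4 + 4·7 + 16)/6 = 48/6 = 8
te_Task 5 = (12 + 4·14 + 22)/6 = 90/6 = 15
te_Task 6 = (3 + 4·5 + 19)/6 = 42/6 = 7
te_Task 7 = (4 + 4·6 + 20)/6 = 48/6 = 8
te_Task 8 = (9 + 4·10 + 17)/6 = 66/6 = 11
te_Task 9 = (8 + 4·11 + 26)/6 = 78/6 = 13
te_Task 10 = (11 + 4·14 + 17)/6 = 84/6 = 14

Forward pass:
ES_Task 1 = 0; EF_Task 1 = 12
ES_Task 2 = 0; EF_Task 2 = 5
ES_Task 3 = 0; EF_Task 3 = 11
ES_Task 4 = 0; EF_Task 4 = 8
ES_Task 5 = max(EF_Task 2=5, EF_Task 3=11) = 11; EF_Task 5 = 11+15 = 26
ES_Task 6 = 12; EF_Task 6 = 12+7 = 19
ES_Task 7 = 8; EF_Task 7 = 8+8 = 16
ES_Task 8 = 19; EF_Task 8 = 19+11 = 30
ES_Task 9 = max(EF_Task 3=11, EF_Task 6=19) = 19; EF_Task 9 = 19+13 = 32
ES_Task 10 = max(EF_Task 2=5, EF_Task 5=26, EF_Task 7=16, EF_Task 8=30, EF_Task 9=32) = 32; EF_Task 10 = 32+14 = 46
Expected project duration μ = 46 hours. Critical path: Task 1 → Task 6 → Task 9 → Task 10.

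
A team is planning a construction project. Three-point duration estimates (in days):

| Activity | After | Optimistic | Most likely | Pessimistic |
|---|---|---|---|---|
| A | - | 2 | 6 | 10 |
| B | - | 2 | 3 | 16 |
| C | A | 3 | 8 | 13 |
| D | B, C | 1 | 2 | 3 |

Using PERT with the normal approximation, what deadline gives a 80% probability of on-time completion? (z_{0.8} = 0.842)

te_A = (2 + 4·6 + 10)/6 = 36/6 = 6; σ²_A = ((10−2)/6)² = 1.778
te_B = (2 + 4·3 + 16)/6 = 30/6 = 5; σ²_B = ((16−2)/6)² = 5.444
te_C = (3 + 4·8 + 13)/6 = 48/6 = 8; σ²_C = ((13−3)/6)² = 2.778
te_D = (1 + 4·2 + 3)/6 = 12/6 = 2; σ²_D = ((3−1)/6)² = 0.111

Forward pass:
ES_A = 0; EF_A = 6
ES_B = 0; EF_B = 5
ES_C = 6; EF_C = 6+8 = 14
ES_D = max(EF_B=5, EF_C=14) = 14; EF_D = 14+2 = 16
Expected project duration μ = 16 days. Critical path: A → C → D.

Variance along critical path = 1.778 + 2.778 + 0.111 = 4.667; σ = 2.160 days.
D = μ + z·σ = 16 + 0.842·2.160 = 17.8 days

17.8 days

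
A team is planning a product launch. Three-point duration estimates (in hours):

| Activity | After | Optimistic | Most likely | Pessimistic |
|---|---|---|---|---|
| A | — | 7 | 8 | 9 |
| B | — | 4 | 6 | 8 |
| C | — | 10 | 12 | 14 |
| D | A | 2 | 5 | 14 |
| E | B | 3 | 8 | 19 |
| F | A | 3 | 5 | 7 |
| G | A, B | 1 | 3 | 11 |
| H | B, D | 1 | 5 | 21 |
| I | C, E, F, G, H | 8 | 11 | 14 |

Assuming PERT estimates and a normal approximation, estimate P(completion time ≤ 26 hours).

0.068

te_A = (7 + 4·8 + 9)/6 = 48/6 = 8; σ²_A = ((9−7)/6)² = 0.111
te_B = (4 + 4·6 + 8)/6 = 36/6 = 6; σ²_B = ((8−4)/6)² = 0.444
te_C = (10 + 4·12 + 14)/6 = 72/6 = 12; σ²_C = ((14−10)/6)² = 0.444
te_D = (2 + 4·5 + 14)/6 = 36/6 = 6; σ²_D = ((14−2)/6)² = 4.000
te_E = (3 + 4·8 + 19)/6 = 54/6 = 9; σ²_E = ((19−3)/6)² = 7.111
te_F = (3 + 4·5 + 7)/6 = 30/6 = 5; σ²_F = ((7−3)/6)² = 0.444
te_G = (1 + 4·3 + 11)/6 = 24/6 = 4; σ²_G = ((11−1)/6)² = 2.778
te_H = (1 + 4·5 + 21)/6 = 42/6 = 7; σ²_H = ((21−1)/6)² = 11.111
te_I = (8 + 4·11 + 14)/6 = 66/6 = 11; σ²_I = ((14−8)/6)² = 1.000

Forward pass:
ES_A = 0; EF_A = 8
ES_B = 0; EF_B = 6
ES_C = 0; EF_C = 12
ES_D = 8; EF_D = 8+6 = 14
ES_E = 6; EF_E = 6+9 = 15
ES_F = 8; EF_F = 8+5 = 13
ES_G = max(EF_A=8, EF_B=6) = 8; EF_G = 8+4 = 12
ES_H = max(EF_B=6, EF_D=14) = 14; EF_H = 14+7 = 21
ES_I = max(EF_C=12, EF_E=15, EF_F=13, EF_G=12, EF_H=21) = 21; EF_I = 21+11 = 32
Expected project duration μ = 32 hours. Critical path: A → D → H → I.

Variance along critical path = 0.111 + 4.000 + 11.111 + 1.000 = 16.222; σ = √16.222 = 4.028 hours.
Z = (26 − 32) / 4.028 = -1.490
P(T ≤ 26) = Φ(-1.490) ≈ 0.068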